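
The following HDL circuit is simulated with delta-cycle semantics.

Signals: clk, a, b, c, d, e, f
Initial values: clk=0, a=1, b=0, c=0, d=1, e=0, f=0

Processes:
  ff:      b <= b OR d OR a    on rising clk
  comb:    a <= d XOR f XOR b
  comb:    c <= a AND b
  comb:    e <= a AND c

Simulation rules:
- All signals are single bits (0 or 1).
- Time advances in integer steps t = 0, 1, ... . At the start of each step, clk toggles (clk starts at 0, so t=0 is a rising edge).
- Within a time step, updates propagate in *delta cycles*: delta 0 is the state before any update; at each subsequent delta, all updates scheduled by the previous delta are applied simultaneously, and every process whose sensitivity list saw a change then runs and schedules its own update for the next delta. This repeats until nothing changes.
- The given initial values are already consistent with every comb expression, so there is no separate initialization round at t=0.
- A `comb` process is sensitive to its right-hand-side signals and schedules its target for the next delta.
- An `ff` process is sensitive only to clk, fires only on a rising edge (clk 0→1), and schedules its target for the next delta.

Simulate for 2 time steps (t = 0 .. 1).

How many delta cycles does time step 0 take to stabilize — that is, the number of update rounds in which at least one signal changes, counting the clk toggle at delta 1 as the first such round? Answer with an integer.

4

t0.Δ0 f=0 a=1 clk=0 b=0 c=0 e=0 d=1
t0.Δ1 f=0 a=1 clk=1 b=0 c=0 e=0 d=1
t0.Δ2 f=0 a=1 clk=1 b=1 c=0 e=0 d=1
t0.Δ3 f=0 a=0 clk=1 b=1 c=1 e=0 d=1
t0.Δ4 f=0 a=0 clk=1 b=1 c=0 e=0 d=1
t1.Δ0 f=0 a=0 clk=1 b=1 c=0 e=0 d=1
t1.Δ1 f=0 a=0 clk=0 b=1 c=0 e=0 d=1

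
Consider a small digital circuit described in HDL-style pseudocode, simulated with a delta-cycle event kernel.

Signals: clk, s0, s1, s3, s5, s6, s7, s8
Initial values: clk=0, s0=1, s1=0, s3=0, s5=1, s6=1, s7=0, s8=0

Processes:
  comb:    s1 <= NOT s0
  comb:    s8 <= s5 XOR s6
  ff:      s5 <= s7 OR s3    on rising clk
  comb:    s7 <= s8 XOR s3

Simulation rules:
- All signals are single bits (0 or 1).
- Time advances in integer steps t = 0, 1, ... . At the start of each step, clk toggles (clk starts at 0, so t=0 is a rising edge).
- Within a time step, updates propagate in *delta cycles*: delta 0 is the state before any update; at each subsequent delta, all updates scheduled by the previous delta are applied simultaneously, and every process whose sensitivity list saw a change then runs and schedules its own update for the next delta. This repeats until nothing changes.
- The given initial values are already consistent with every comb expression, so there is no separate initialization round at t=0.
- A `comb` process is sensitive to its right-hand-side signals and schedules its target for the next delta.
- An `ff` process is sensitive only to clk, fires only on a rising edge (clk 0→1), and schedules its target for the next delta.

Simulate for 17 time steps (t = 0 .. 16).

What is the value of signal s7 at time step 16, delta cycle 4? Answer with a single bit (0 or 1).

[bits: s8,clk,s1,s5,s7,s3,s6,s0]
t=0: Δ0=00010011 Δ1=01010011 Δ2=01000011 Δ3=11000011 Δ4=11001011 | 4Δ
t=1: Δ0=11001011 Δ1=10001011 | 1Δ
t=2: Δ0=10001011 Δ1=11001011 Δ2=11011011 Δ3=01011011 Δ4=01010011 | 4Δ
t=3: Δ0=01010011 Δ1=00010011 | 1Δ
t=4: Δ0=00010011 Δ1=01010011 Δ2=01000011 Δ3=11000011 Δ4=11001011 | 4Δ
t=5: Δ0=11001011 Δ1=10001011 | 1Δ
t=6: Δ0=10001011 Δ1=11001011 Δ2=11011011 Δ3=01011011 Δ4=01010011 | 4Δ
t=7: Δ0=01010011 Δ1=00010011 | 1Δ
t=8: Δ0=00010011 Δ1=01010011 Δ2=01000011 Δ3=11000011 Δ4=11001011 | 4Δ
t=9: Δ0=11001011 Δ1=10001011 | 1Δ
t=10: Δ0=10001011 Δ1=11001011 Δ2=11011011 Δ3=01011011 Δ4=01010011 | 4Δ
t=11: Δ0=01010011 Δ1=00010011 | 1Δ
t=12: Δ0=00010011 Δ1=01010011 Δ2=01000011 Δ3=11000011 Δ4=11001011 | 4Δ
t=13: Δ0=11001011 Δ1=10001011 | 1Δ
t=14: Δ0=10001011 Δ1=11001011 Δ2=11011011 Δ3=01011011 Δ4=01010011 | 4Δ
t=15: Δ0=01010011 Δ1=00010011 | 1Δ
t=16: Δ0=00010011 Δ1=01010011 Δ2=01000011 Δ3=11000011 Δ4=11001011 | 4Δ

1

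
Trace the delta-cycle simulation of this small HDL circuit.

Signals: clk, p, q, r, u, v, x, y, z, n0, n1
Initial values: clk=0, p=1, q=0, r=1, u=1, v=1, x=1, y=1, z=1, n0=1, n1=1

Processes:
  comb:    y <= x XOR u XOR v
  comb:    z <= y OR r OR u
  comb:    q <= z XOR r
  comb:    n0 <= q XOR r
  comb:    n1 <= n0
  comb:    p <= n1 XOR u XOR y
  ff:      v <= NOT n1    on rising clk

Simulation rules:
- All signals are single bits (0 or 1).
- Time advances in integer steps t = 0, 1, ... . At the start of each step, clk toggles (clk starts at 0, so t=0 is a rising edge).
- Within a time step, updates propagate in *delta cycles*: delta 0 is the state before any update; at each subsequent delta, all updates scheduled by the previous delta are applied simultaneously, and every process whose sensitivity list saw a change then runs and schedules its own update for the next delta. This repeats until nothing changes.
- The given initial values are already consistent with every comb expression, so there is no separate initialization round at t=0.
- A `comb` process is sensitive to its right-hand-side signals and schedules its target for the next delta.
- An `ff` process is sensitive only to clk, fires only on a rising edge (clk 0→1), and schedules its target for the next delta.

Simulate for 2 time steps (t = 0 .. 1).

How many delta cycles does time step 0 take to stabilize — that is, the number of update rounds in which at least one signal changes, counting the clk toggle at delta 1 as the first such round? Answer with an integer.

4

t=0 Δ0: n0=1 clk=0 n1=1 y=1 z=1 u=1 q=0 p=1 v=1 x=1 r=1
  Δ1: clk:0→1
  Δ2: v:1→0
  Δ3: y:1→0
  Δ4: p:1→0
  (4Δ to stable)
t=1 Δ0: n0=1 clk=1 n1=1 y=0 z=1 u=1 q=0 p=0 v=0 x=1 r=1
  Δ1: clk:1→0
  (1Δ to stable)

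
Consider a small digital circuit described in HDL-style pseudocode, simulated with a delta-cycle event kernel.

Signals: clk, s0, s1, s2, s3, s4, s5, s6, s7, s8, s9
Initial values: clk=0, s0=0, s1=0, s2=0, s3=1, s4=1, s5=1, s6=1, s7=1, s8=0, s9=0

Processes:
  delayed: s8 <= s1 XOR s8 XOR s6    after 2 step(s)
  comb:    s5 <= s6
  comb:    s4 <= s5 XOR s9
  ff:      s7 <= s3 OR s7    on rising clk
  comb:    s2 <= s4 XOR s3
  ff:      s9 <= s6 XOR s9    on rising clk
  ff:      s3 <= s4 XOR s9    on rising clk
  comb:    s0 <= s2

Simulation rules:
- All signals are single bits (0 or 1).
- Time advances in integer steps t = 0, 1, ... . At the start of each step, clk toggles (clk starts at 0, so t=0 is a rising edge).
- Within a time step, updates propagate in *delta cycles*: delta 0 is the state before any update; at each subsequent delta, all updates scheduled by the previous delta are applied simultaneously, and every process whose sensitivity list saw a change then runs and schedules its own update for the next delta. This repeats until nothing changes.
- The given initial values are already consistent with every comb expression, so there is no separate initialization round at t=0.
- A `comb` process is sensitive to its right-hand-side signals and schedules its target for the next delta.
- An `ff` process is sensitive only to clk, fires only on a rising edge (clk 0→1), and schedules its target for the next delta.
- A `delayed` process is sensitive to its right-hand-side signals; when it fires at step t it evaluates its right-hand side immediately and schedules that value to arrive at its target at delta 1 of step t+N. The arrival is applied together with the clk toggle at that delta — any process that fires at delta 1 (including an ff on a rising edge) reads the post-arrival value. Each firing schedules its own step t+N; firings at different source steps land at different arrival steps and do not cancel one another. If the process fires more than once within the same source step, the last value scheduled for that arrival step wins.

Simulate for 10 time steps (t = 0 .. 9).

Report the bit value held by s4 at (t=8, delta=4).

0

t0.Δ0 s0=0 s6=1 s3=1 s1=0 s7=1 s9=0 s4=1 s5=1 clk=0 s2=0 s8=0
t0.Δ1 s0=0 s6=1 s3=1 s1=0 s7=1 s9=0 s4=1 s5=1 clk=1 s2=0 s8=0
t0.Δ2 s0=0 s6=1 s3=1 s1=0 s7=1 s9=1 s4=1 s5=1 clk=1 s2=0 s8=0
t0.Δ3 s0=0 s6=1 s3=1 s1=0 s7=1 s9=1 s4=0 s5=1 clk=1 s2=0 s8=0
t0.Δ4 s0=0 s6=1 s3=1 s1=0 s7=1 s9=1 s4=0 s5=1 clk=1 s2=1 s8=0
t0.Δ5 s0=1 s6=1 s3=1 s1=0 s7=1 s9=1 s4=0 s5=1 clk=1 s2=1 s8=0
t1.Δ0 s0=1 s6=1 s3=1 s1=0 s7=1 s9=1 s4=0 s5=1 clk=1 s2=1 s8=0
t1.Δ1 s0=1 s6=1 s3=1 s1=0 s7=1 s9=1 s4=0 s5=1 clk=0 s2=1 s8=0
t2.Δ0 s0=1 s6=1 s3=1 s1=0 s7=1 s9=1 s4=0 s5=1 clk=0 s2=1 s8=0
t2.Δ1 s0=1 s6=1 s3=1 s1=0 s7=1 s9=1 s4=0 s5=1 clk=1 s2=1 s8=0
t2.Δ2 s0=1 s6=1 s3=1 s1=0 s7=1 s9=0 s4=0 s5=1 clk=1 s2=1 s8=0
t2.Δ3 s0=1 s6=1 s3=1 s1=0 s7=1 s9=0 s4=1 s5=1 clk=1 s2=1 s8=0
t2.Δ4 s0=1 s6=1 s3=1 s1=0 s7=1 s9=0 s4=1 s5=1 clk=1 s2=0 s8=0
t2.Δ5 s0=0 s6=1 s3=1 s1=0 s7=1 s9=0 s4=1 s5=1 clk=1 s2=0 s8=0
t3.Δ0 s0=0 s6=1 s3=1 s1=0 s7=1 s9=0 s4=1 s5=1 clk=1 s2=0 s8=0
t3.Δ1 s0=0 s6=1 s3=1 s1=0 s7=1 s9=0 s4=1 s5=1 clk=0 s2=0 s8=0
t4.Δ0 s0=0 s6=1 s3=1 s1=0 s7=1 s9=0 s4=1 s5=1 clk=0 s2=0 s8=0
t4.Δ1 s0=0 s6=1 s3=1 s1=0 s7=1 s9=0 s4=1 s5=1 clk=1 s2=0 s8=0
t4.Δ2 s0=0 s6=1 s3=1 s1=0 s7=1 s9=1 s4=1 s5=1 clk=1 s2=0 s8=0
t4.Δ3 s0=0 s6=1 s3=1 s1=0 s7=1 s9=1 s4=0 s5=1 clk=1 s2=0 s8=0
t4.Δ4 s0=0 s6=1 s3=1 s1=0 s7=1 s9=1 s4=0 s5=1 clk=1 s2=1 s8=0
t4.Δ5 s0=1 s6=1 s3=1 s1=0 s7=1 s9=1 s4=0 s5=1 clk=1 s2=1 s8=0
t5.Δ0 s0=1 s6=1 s3=1 s1=0 s7=1 s9=1 s4=0 s5=1 clk=1 s2=1 s8=0
t5.Δ1 s0=1 s6=1 s3=1 s1=0 s7=1 s9=1 s4=0 s5=1 clk=0 s2=1 s8=0
t6.Δ0 s0=1 s6=1 s3=1 s1=0 s7=1 s9=1 s4=0 s5=1 clk=0 s2=1 s8=0
t6.Δ1 s0=1 s6=1 s3=1 s1=0 s7=1 s9=1 s4=0 s5=1 clk=1 s2=1 s8=0
t6.Δ2 s0=1 s6=1 s3=1 s1=0 s7=1 s9=0 s4=0 s5=1 clk=1 s2=1 s8=0
t6.Δ3 s0=1 s6=1 s3=1 s1=0 s7=1 s9=0 s4=1 s5=1 clk=1 s2=1 s8=0
t6.Δ4 s0=1 s6=1 s3=1 s1=0 s7=1 s9=0 s4=1 s5=1 clk=1 s2=0 s8=0
t6.Δ5 s0=0 s6=1 s3=1 s1=0 s7=1 s9=0 s4=1 s5=1 clk=1 s2=0 s8=0
t7.Δ0 s0=0 s6=1 s3=1 s1=0 s7=1 s9=0 s4=1 s5=1 clk=1 s2=0 s8=0
t7.Δ1 s0=0 s6=1 s3=1 s1=0 s7=1 s9=0 s4=1 s5=1 clk=0 s2=0 s8=0
t8.Δ0 s0=0 s6=1 s3=1 s1=0 s7=1 s9=0 s4=1 s5=1 clk=0 s2=0 s8=0
t8.Δ1 s0=0 s6=1 s3=1 s1=0 s7=1 s9=0 s4=1 s5=1 clk=1 s2=0 s8=0
t8.Δ2 s0=0 s6=1 s3=1 s1=0 s7=1 s9=1 s4=1 s5=1 clk=1 s2=0 s8=0
t8.Δ3 s0=0 s6=1 s3=1 s1=0 s7=1 s9=1 s4=0 s5=1 clk=1 s2=0 s8=0
t8.Δ4 s0=0 s6=1 s3=1 s1=0 s7=1 s9=1 s4=0 s5=1 clk=1 s2=1 s8=0
t8.Δ5 s0=1 s6=1 s3=1 s1=0 s7=1 s9=1 s4=0 s5=1 clk=1 s2=1 s8=0
t9.Δ0 s0=1 s6=1 s3=1 s1=0 s7=1 s9=1 s4=0 s5=1 clk=1 s2=1 s8=0
t9.Δ1 s0=1 s6=1 s3=1 s1=0 s7=1 s9=1 s4=0 s5=1 clk=0 s2=1 s8=0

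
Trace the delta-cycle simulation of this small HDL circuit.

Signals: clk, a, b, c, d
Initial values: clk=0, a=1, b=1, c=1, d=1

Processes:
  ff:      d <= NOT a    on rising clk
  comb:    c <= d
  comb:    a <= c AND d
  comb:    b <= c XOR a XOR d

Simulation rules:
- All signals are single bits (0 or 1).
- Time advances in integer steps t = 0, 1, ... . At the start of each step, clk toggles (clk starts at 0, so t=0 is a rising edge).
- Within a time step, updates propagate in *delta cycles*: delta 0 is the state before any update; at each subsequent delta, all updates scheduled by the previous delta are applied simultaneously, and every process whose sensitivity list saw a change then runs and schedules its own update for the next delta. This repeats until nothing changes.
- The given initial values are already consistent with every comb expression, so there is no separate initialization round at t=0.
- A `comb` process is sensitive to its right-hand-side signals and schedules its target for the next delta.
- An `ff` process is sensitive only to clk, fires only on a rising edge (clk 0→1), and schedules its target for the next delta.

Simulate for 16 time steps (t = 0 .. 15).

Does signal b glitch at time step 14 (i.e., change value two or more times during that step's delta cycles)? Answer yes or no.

yes

[bits: d,c,a,clk,b]
t=0: Δ0=11101 Δ1=11111 Δ2=01111 Δ3=00010 | 3Δ
t=1: Δ0=00010 Δ1=00000 | 1Δ
t=2: Δ0=00000 Δ1=00010 Δ2=10010 Δ3=11011 Δ4=11110 Δ5=11111 | 5Δ
t=3: Δ0=11111 Δ1=11101 | 1Δ
t=4: Δ0=11101 Δ1=11111 Δ2=01111 Δ3=00010 | 3Δ
t=5: Δ0=00010 Δ1=00000 | 1Δ
t=6: Δ0=00000 Δ1=00010 Δ2=10010 Δ3=11011 Δ4=11110 Δ5=11111 | 5Δ
t=7: Δ0=11111 Δ1=11101 | 1Δ
t=8: Δ0=11101 Δ1=11111 Δ2=01111 Δ3=00010 | 3Δ
t=9: Δ0=00010 Δ1=00000 | 1Δ
t=10: Δ0=00000 Δ1=00010 Δ2=10010 Δ3=11011 Δ4=11110 Δ5=11111 | 5Δ
t=11: Δ0=11111 Δ1=11101 | 1Δ
t=12: Δ0=11101 Δ1=11111 Δ2=01111 Δ3=00010 | 3Δ
t=13: Δ0=00010 Δ1=00000 | 1Δ
t=14: Δ0=00000 Δ1=00010 Δ2=10010 Δ3=11011 Δ4=11110 Δ5=11111 | 5Δ
t=15: Δ0=11111 Δ1=11101 | 1Δ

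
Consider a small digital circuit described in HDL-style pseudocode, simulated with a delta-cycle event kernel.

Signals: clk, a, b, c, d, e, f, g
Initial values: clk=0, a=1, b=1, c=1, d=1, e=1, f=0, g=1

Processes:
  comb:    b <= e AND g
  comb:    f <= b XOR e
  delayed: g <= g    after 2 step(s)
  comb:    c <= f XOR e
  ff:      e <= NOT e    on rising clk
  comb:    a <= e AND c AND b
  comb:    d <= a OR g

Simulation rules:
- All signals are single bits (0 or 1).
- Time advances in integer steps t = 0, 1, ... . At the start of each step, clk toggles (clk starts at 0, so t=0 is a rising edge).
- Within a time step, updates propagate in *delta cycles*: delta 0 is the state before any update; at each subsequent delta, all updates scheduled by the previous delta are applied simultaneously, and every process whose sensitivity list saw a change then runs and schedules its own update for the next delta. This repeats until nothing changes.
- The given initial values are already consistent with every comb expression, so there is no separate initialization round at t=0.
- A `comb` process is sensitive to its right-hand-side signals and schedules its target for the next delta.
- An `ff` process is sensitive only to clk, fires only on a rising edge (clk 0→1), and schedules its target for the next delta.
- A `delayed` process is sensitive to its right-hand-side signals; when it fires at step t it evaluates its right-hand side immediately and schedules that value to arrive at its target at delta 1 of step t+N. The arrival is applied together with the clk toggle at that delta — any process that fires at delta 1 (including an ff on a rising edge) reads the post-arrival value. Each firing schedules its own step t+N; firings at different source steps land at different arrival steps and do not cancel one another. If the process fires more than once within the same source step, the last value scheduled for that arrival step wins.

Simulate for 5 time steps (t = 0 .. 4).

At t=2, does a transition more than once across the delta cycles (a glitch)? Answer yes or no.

yes

t=0 Δ0: f=0 c=1 d=1 a=1 clk=0 g=1 b=1 e=1
  Δ1: clk:0→1
  Δ2: e:1→0
  Δ3: f:0→1, c:1→0, a:1→0, b:1→0
  Δ4: f:1→0, c:0→1
  Δ5: c:1→0
  (5Δ to stable)
t=1 Δ0: f=0 c=0 d=1 a=0 clk=1 g=1 b=0 e=0
  Δ1: clk:1→0
  (1Δ to stable)
t=2 Δ0: f=0 c=0 d=1 a=0 clk=0 g=1 b=0 e=0
  Δ1: clk:0→1
  Δ2: e:0→1
  Δ3: f:0→1, c:0→1, b:0→1
  Δ4: f:1→0, c:1→0, a:0→1
  Δ5: c:0→1, a:1→0
  Δ6: a:0→1
  (6Δ to stable)
t=3 Δ0: f=0 c=1 d=1 a=1 clk=1 g=1 b=1 e=1
  Δ1: clk:1→0
  (1Δ to stable)
t=4 Δ0: f=0 c=1 d=1 a=1 clk=0 g=1 b=1 e=1
  Δ1: clk:0→1
  Δ2: e:1→0
  Δ3: f:0→1, c:1→0, a:1→0, b:1→0
  Δ4: f:1→0, c:0→1
  Δ5: c:1→0
  (5Δ to stable)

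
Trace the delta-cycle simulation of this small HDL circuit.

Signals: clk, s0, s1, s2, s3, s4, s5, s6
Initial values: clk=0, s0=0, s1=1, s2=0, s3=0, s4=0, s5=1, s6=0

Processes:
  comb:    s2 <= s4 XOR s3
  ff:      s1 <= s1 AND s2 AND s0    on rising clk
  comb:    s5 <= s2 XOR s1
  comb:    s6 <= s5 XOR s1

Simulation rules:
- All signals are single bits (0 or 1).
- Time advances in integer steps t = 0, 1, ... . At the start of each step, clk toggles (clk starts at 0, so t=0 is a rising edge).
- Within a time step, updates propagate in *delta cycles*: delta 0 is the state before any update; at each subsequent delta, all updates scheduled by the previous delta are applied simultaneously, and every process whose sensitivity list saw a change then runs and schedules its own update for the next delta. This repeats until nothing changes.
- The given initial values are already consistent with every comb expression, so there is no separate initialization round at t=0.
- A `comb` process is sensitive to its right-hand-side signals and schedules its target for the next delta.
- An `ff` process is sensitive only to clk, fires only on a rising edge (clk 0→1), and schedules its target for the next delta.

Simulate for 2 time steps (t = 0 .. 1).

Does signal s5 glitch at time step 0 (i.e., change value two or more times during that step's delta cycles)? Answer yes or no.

no

t=0 Δ0: s5=1 s0=0 s4=0 s2=0 s1=1 s3=0 clk=0 s6=0
  Δ1: clk:0→1
  Δ2: s1:1→0
  Δ3: s5:1→0, s6:0→1
  Δ4: s6:1→0
  (4Δ to stable)
t=1 Δ0: s5=0 s0=0 s4=0 s2=0 s1=0 s3=0 clk=1 s6=0
  Δ1: clk:1→0
  (1Δ to stable)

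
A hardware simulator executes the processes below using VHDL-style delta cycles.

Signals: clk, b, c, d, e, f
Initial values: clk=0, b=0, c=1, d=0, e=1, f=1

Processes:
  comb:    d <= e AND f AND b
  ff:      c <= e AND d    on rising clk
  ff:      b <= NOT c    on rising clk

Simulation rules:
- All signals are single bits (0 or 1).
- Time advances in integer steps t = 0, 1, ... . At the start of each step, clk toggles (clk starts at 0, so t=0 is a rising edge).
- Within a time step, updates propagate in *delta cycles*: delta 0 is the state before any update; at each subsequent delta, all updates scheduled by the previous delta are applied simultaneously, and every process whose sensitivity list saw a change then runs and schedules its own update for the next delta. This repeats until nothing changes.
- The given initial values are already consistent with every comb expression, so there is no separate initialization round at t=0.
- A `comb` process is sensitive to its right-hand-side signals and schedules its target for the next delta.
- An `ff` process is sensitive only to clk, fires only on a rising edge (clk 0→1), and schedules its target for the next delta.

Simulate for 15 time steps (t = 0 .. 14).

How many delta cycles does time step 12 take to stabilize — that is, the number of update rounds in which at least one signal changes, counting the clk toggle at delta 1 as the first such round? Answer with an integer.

2

t0.Δ0 e=1 b=0 d=0 c=1 f=1 clk=0
t0.Δ1 e=1 b=0 d=0 c=1 f=1 clk=1
t0.Δ2 e=1 b=0 d=0 c=0 f=1 clk=1
t1.Δ0 e=1 b=0 d=0 c=0 f=1 clk=1
t1.Δ1 e=1 b=0 d=0 c=0 f=1 clk=0
t2.Δ0 e=1 b=0 d=0 c=0 f=1 clk=0
t2.Δ1 e=1 b=0 d=0 c=0 f=1 clk=1
t2.Δ2 e=1 b=1 d=0 c=0 f=1 clk=1
t2.Δ3 e=1 b=1 d=1 c=0 f=1 clk=1
t3.Δ0 e=1 b=1 d=1 c=0 f=1 clk=1
t3.Δ1 e=1 b=1 d=1 c=0 f=1 clk=0
t4.Δ0 e=1 b=1 d=1 c=0 f=1 clk=0
t4.Δ1 e=1 b=1 d=1 c=0 f=1 clk=1
t4.Δ2 e=1 b=1 d=1 c=1 f=1 clk=1
t5.Δ0 e=1 b=1 d=1 c=1 f=1 clk=1
t5.Δ1 e=1 b=1 d=1 c=1 f=1 clk=0
t6.Δ0 e=1 b=1 d=1 c=1 f=1 clk=0
t6.Δ1 e=1 b=1 d=1 c=1 f=1 clk=1
t6.Δ2 e=1 b=0 d=1 c=1 f=1 clk=1
t6.Δ3 e=1 b=0 d=0 c=1 f=1 clk=1
t7.Δ0 e=1 b=0 d=0 c=1 f=1 clk=1
t7.Δ1 e=1 b=0 d=0 c=1 f=1 clk=0
t8.Δ0 e=1 b=0 d=0 c=1 f=1 clk=0
t8.Δ1 e=1 b=0 d=0 c=1 f=1 clk=1
t8.Δ2 e=1 b=0 d=0 c=0 f=1 clk=1
t9.Δ0 e=1 b=0 d=0 c=0 f=1 clk=1
t9.Δ1 e=1 b=0 d=0 c=0 f=1 clk=0
t10.Δ0 e=1 b=0 d=0 c=0 f=1 clk=0
t10.Δ1 e=1 b=0 d=0 c=0 f=1 clk=1
t10.Δ2 e=1 b=1 d=0 c=0 f=1 clk=1
t10.Δ3 e=1 b=1 d=1 c=0 f=1 clk=1
t11.Δ0 e=1 b=1 d=1 c=0 f=1 clk=1
t11.Δ1 e=1 b=1 d=1 c=0 f=1 clk=0
t12.Δ0 e=1 b=1 d=1 c=0 f=1 clk=0
t12.Δ1 e=1 b=1 d=1 c=0 f=1 clk=1
t12.Δ2 e=1 b=1 d=1 c=1 f=1 clk=1
t13.Δ0 e=1 b=1 d=1 c=1 f=1 clk=1
t13.Δ1 e=1 b=1 d=1 c=1 f=1 clk=0
t14.Δ0 e=1 b=1 d=1 c=1 f=1 clk=0
t14.Δ1 e=1 b=1 d=1 c=1 f=1 clk=1
t14.Δ2 e=1 b=0 d=1 c=1 f=1 clk=1
t14.Δ3 e=1 b=0 d=0 c=1 f=1 clk=1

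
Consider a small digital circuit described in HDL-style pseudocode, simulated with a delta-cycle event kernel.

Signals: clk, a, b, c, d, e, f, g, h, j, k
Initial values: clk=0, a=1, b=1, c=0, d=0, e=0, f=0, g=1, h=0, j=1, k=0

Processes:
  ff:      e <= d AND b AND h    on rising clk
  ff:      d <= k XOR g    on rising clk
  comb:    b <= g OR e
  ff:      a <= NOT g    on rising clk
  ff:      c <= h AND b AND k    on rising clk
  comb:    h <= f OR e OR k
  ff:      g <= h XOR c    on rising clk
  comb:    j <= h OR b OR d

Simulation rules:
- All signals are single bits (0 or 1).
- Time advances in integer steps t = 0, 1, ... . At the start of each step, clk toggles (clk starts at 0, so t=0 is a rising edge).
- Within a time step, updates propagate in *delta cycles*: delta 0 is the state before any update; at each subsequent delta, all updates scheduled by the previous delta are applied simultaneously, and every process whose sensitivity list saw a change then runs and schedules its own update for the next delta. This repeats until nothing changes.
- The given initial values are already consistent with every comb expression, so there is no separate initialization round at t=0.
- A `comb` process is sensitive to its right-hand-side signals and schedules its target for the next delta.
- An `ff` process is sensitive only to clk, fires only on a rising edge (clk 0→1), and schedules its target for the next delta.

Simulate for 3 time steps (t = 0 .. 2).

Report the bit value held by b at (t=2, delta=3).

t=0 Δ0: h=0 k=0 clk=0 g=1 a=1 j=1 d=0 e=0 c=0 b=1 f=0
  Δ1: clk:0→1
  Δ2: g:1→0, a:1→0, d:0→1
  Δ3: b:1→0
  (3Δ to stable)
t=1 Δ0: h=0 k=0 clk=1 g=0 a=0 j=1 d=1 e=0 c=0 b=0 f=0
  Δ1: clk:1→0
  (1Δ to stable)
t=2 Δ0: h=0 k=0 clk=0 g=0 a=0 j=1 d=1 e=0 c=0 b=0 f=0
  Δ1: clk:0→1
  Δ2: a:0→1, d:1→0
  Δ3: j:1→0
  (3Δ to stable)

0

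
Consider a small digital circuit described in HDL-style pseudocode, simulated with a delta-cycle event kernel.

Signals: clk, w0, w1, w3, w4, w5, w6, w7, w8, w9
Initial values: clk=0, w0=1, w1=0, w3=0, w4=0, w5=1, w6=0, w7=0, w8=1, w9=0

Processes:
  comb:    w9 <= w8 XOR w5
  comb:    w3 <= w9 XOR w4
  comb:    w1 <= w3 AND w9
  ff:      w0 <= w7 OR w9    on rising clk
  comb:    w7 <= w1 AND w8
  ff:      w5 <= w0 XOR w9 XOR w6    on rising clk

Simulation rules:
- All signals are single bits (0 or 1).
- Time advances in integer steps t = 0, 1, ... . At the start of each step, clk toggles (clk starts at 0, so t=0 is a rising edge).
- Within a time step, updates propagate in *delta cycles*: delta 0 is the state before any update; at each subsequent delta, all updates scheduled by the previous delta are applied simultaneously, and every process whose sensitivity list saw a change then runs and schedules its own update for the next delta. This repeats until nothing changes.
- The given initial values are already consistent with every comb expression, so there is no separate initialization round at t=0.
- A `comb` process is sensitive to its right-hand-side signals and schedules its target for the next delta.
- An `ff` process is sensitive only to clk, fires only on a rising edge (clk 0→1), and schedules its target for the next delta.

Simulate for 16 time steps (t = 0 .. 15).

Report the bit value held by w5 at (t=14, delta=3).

t=0 Δ0: w1=0 w4=0 clk=0 w6=0 w3=0 w7=0 w5=1 w9=0 w8=1 w0=1
  Δ1: clk:0→1
  Δ2: w0:1→0
  (2Δ to stable)
t=1 Δ0: w1=0 w4=0 clk=1 w6=0 w3=0 w7=0 w5=1 w9=0 w8=1 w0=0
  Δ1: clk:1→0
  (1Δ to stable)
t=2 Δ0: w1=0 w4=0 clk=0 w6=0 w3=0 w7=0 w5=1 w9=0 w8=1 w0=0
  Δ1: clk:0→1
  Δ2: w5:1→0
  Δ3: w9:0→1
  Δ4: w3:0→1
  Δ5: w1:0→1
  Δ6: w7:0→1
  (6Δ to stable)
t=3 Δ0: w1=1 w4=0 clk=1 w6=0 w3=1 w7=1 w5=0 w9=1 w8=1 w0=0
  Δ1: clk:1→0
  (1Δ to stable)
t=4 Δ0: w1=1 w4=0 clk=0 w6=0 w3=1 w7=1 w5=0 w9=1 w8=1 w0=0
  Δ1: clk:0→1
  Δ2: w5:0→1, w0:0→1
  Δ3: w9:1→0
  Δ4: w1:1→0, w3:1→0
  Δ5: w7:1→0
  (5Δ to stable)
t=5 Δ0: w1=0 w4=0 clk=1 w6=0 w3=0 w7=0 w5=1 w9=0 w8=1 w0=1
  Δ1: clk:1→0
  (1Δ to stable)
t=6 Δ0: w1=0 w4=0 clk=0 w6=0 w3=0 w7=0 w5=1 w9=0 w8=1 w0=1
  Δ1: clk:0→1
  Δ2: w0:1→0
  (2Δ to stable)
t=7 Δ0: w1=0 w4=0 clk=1 w6=0 w3=0 w7=0 w5=1 w9=0 w8=1 w0=0
  Δ1: clk:1→0
  (1Δ to stable)
t=8 Δ0: w1=0 w4=0 clk=0 w6=0 w3=0 w7=0 w5=1 w9=0 w8=1 w0=0
  Δ1: clk:0→1
  Δ2: w5:1→0
  Δ3: w9:0→1
  Δ4: w3:0→1
  Δ5: w1:0→1
  Δ6: w7:0→1
  (6Δ to stable)
t=9 Δ0: w1=1 w4=0 clk=1 w6=0 w3=1 w7=1 w5=0 w9=1 w8=1 w0=0
  Δ1: clk:1→0
  (1Δ to stable)
t=10 Δ0: w1=1 w4=0 clk=0 w6=0 w3=1 w7=1 w5=0 w9=1 w8=1 w0=0
  Δ1: clk:0→1
  Δ2: w5:0→1, w0:0→1
  Δ3: w9:1→0
  Δ4: w1:1→0, w3:1→0
  Δ5: w7:1→0
  (5Δ to stable)
t=11 Δ0: w1=0 w4=0 clk=1 w6=0 w3=0 w7=0 w5=1 w9=0 w8=1 w0=1
  Δ1: clk:1→0
  (1Δ to stable)
t=12 Δ0: w1=0 w4=0 clk=0 w6=0 w3=0 w7=0 w5=1 w9=0 w8=1 w0=1
  Δ1: clk:0→1
  Δ2: w0:1→0
  (2Δ to stable)
t=13 Δ0: w1=0 w4=0 clk=1 w6=0 w3=0 w7=0 w5=1 w9=0 w8=1 w0=0
  Δ1: clk:1→0
  (1Δ to stable)
t=14 Δ0: w1=0 w4=0 clk=0 w6=0 w3=0 w7=0 w5=1 w9=0 w8=1 w0=0
  Δ1: clk:0→1
  Δ2: w5:1→0
  Δ3: w9:0→1
  Δ4: w3:0→1
  Δ5: w1:0→1
  Δ6: w7:0→1
  (6Δ to stable)
t=15 Δ0: w1=1 w4=0 clk=1 w6=0 w3=1 w7=1 w5=0 w9=1 w8=1 w0=0
  Δ1: clk:1→0
  (1Δ to stable)

0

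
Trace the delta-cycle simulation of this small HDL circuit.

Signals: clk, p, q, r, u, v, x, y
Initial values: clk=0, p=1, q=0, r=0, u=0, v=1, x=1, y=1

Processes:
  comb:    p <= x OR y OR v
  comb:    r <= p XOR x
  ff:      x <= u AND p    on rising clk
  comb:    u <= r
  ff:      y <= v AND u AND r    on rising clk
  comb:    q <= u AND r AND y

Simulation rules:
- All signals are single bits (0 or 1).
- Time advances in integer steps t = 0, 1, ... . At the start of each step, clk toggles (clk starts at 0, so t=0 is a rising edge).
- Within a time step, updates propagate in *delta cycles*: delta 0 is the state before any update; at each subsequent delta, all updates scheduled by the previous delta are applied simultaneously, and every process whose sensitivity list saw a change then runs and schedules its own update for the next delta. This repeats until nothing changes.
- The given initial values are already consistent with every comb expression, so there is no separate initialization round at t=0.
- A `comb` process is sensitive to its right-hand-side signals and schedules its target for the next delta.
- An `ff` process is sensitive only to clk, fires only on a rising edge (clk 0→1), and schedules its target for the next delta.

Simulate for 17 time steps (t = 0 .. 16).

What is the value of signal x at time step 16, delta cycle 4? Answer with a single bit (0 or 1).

[bits: x,y,clk,u,v,r,q,p]
t=0: Δ0=11001001 Δ1=11101001 Δ2=00101001 Δ3=00101101 Δ4=00111101 | 4Δ
t=1: Δ0=00111101 Δ1=00011101 | 1Δ
t=2: Δ0=00011101 Δ1=00111101 Δ2=11111101 Δ3=11111011 Δ4=11101001 | 4Δ
t=3: Δ0=11101001 Δ1=11001001 | 1Δ
t=4: Δ0=11001001 Δ1=11101001 Δ2=00101001 Δ3=00101101 Δ4=00111101 | 4Δ
t=5: Δ0=00111101 Δ1=00011101 | 1Δ
t=6: Δ0=00011101 Δ1=00111101 Δ2=11111101 Δ3=11111011 Δ4=11101001 | 4Δ
t=7: Δ0=11101001 Δ1=11001001 | 1Δ
t=8: Δ0=11001001 Δ1=11101001 Δ2=00101001 Δ3=00101101 Δ4=00111101 | 4Δ
t=9: Δ0=00111101 Δ1=00011101 | 1Δ
t=10: Δ0=00011101 Δ1=00111101 Δ2=11111101 Δ3=11111011 Δ4=11101001 | 4Δ
t=11: Δ0=11101001 Δ1=11001001 | 1Δ
t=12: Δ0=11001001 Δ1=11101001 Δ2=00101001 Δ3=00101101 Δ4=00111101 | 4Δ
t=13: Δ0=00111101 Δ1=00011101 | 1Δ
t=14: Δ0=00011101 Δ1=00111101 Δ2=11111101 Δ3=11111011 Δ4=11101001 | 4Δ
t=15: Δ0=11101001 Δ1=11001001 | 1Δ
t=16: Δ0=11001001 Δ1=11101001 Δ2=00101001 Δ3=00101101 Δ4=00111101 | 4Δ

0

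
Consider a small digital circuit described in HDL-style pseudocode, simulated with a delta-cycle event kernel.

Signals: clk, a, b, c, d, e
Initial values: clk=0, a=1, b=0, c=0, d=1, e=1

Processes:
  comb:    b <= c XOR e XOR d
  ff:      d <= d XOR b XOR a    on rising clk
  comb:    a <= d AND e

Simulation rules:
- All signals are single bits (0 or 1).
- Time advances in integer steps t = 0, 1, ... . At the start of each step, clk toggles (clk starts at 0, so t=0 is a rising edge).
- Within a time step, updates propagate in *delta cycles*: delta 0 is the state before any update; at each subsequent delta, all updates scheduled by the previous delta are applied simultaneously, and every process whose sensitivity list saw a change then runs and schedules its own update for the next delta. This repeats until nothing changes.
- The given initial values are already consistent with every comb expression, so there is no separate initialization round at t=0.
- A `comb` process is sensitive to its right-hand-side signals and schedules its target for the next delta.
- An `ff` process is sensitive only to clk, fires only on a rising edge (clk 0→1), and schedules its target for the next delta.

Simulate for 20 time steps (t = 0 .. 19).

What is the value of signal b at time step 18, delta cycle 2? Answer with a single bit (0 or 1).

1

t=0 Δ0: clk=0 c=0 a=1 d=1 e=1 b=0
  Δ1: clk:0→1
  Δ2: d:1→0
  Δ3: a:1→0, b:0→1
  (3Δ to stable)
t=1 Δ0: clk=1 c=0 a=0 d=0 e=1 b=1
  Δ1: clk:1→0
  (1Δ to stable)
t=2 Δ0: clk=0 c=0 a=0 d=0 e=1 b=1
  Δ1: clk:0→1
  Δ2: d:0→1
  Δ3: a:0→1, b:1→0
  (3Δ to stable)
t=3 Δ0: clk=1 c=0 a=1 d=1 e=1 b=0
  Δ1: clk:1→0
  (1Δ to stable)
t=4 Δ0: clk=0 c=0 a=1 d=1 e=1 b=0
  Δ1: clk:0→1
  Δ2: d:1→0
  Δ3: a:1→0, b:0→1
  (3Δ to stable)
t=5 Δ0: clk=1 c=0 a=0 d=0 e=1 b=1
  Δ1: clk:1→0
  (1Δ to stable)
t=6 Δ0: clk=0 c=0 a=0 d=0 e=1 b=1
  Δ1: clk:0→1
  Δ2: d:0→1
  Δ3: a:0→1, b:1→0
  (3Δ to stable)
t=7 Δ0: clk=1 c=0 a=1 d=1 e=1 b=0
  Δ1: clk:1→0
  (1Δ to stable)
t=8 Δ0: clk=0 c=0 a=1 d=1 e=1 b=0
  Δ1: clk:0→1
  Δ2: d:1→0
  Δ3: a:1→0, b:0→1
  (3Δ to stable)
t=9 Δ0: clk=1 c=0 a=0 d=0 e=1 b=1
  Δ1: clk:1→0
  (1Δ to stable)
t=10 Δ0: clk=0 c=0 a=0 d=0 e=1 b=1
  Δ1: clk:0→1
  Δ2: d:0→1
  Δ3: a:0→1, b:1→0
  (3Δ to stable)
t=11 Δ0: clk=1 c=0 a=1 d=1 e=1 b=0
  Δ1: clk:1→0
  (1Δ to stable)
t=12 Δ0: clk=0 c=0 a=1 d=1 e=1 b=0
  Δ1: clk:0→1
  Δ2: d:1→0
  Δ3: a:1→0, b:0→1
  (3Δ to stable)
t=13 Δ0: clk=1 c=0 a=0 d=0 e=1 b=1
  Δ1: clk:1→0
  (1Δ to stable)
t=14 Δ0: clk=0 c=0 a=0 d=0 e=1 b=1
  Δ1: clk:0→1
  Δ2: d:0→1
  Δ3: a:0→1, b:1→0
  (3Δ to stable)
t=15 Δ0: clk=1 c=0 a=1 d=1 e=1 b=0
  Δ1: clk:1→0
  (1Δ to stable)
t=16 Δ0: clk=0 c=0 a=1 d=1 e=1 b=0
  Δ1: clk:0→1
  Δ2: d:1→0
  Δ3: a:1→0, b:0→1
  (3Δ to stable)
t=17 Δ0: clk=1 c=0 a=0 d=0 e=1 b=1
  Δ1: clk:1→0
  (1Δ to stable)
t=18 Δ0: clk=0 c=0 a=0 d=0 e=1 b=1
  Δ1: clk:0→1
  Δ2: d:0→1
  Δ3: a:0→1, b:1→0
  (3Δ to stable)
t=19 Δ0: clk=1 c=0 a=1 d=1 e=1 b=0
  Δ1: clk:1→0
  (1Δ to stable)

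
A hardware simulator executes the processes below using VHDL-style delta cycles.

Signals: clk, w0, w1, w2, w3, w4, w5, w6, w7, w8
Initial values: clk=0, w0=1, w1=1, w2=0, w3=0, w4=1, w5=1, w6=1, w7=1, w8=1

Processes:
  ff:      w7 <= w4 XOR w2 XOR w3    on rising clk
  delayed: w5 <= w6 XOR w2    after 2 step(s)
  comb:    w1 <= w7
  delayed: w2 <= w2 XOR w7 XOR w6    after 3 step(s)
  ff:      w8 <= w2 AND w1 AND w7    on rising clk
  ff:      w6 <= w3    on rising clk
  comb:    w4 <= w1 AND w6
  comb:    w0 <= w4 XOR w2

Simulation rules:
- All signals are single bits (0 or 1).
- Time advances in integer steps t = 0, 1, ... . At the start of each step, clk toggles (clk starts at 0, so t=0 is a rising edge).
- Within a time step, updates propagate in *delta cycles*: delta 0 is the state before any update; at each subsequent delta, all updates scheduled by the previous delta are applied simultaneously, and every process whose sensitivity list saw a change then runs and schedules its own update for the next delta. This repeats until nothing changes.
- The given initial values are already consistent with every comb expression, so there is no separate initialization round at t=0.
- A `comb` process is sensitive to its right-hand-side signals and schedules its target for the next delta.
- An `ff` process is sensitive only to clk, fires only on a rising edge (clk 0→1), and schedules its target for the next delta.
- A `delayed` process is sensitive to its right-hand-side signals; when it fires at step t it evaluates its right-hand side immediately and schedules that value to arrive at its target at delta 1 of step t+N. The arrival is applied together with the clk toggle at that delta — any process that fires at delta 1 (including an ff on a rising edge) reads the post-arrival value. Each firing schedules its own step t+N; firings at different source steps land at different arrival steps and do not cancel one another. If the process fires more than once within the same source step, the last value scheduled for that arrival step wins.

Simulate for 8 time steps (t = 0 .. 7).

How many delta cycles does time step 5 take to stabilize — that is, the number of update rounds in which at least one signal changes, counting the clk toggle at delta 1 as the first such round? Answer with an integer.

2

t0.Δ0 w2=0 w8=1 w5=1 w4=1 clk=0 w6=1 w3=0 w7=1 w1=1 w0=1
t0.Δ1 w2=0 w8=1 w5=1 w4=1 clk=1 w6=1 w3=0 w7=1 w1=1 w0=1
t0.Δ2 w2=0 w8=0 w5=1 w4=1 clk=1 w6=0 w3=0 w7=1 w1=1 w0=1
t0.Δ3 w2=0 w8=0 w5=1 w4=0 clk=1 w6=0 w3=0 w7=1 w1=1 w0=1
t0.Δ4 w2=0 w8=0 w5=1 w4=0 clk=1 w6=0 w3=0 w7=1 w1=1 w0=0
t1.Δ0 w2=0 w8=0 w5=1 w4=0 clk=1 w6=0 w3=0 w7=1 w1=1 w0=0
t1.Δ1 w2=0 w8=0 w5=1 w4=0 clk=0 w6=0 w3=0 w7=1 w1=1 w0=0
t2.Δ0 w2=0 w8=0 w5=1 w4=0 clk=0 w6=0 w3=0 w7=1 w1=1 w0=0
t2.Δ1 w2=0 w8=0 w5=0 w4=0 clk=1 w6=0 w3=0 w7=1 w1=1 w0=0
t2.Δ2 w2=0 w8=0 w5=0 w4=0 clk=1 w6=0 w3=0 w7=0 w1=1 w0=0
t2.Δ3 w2=0 w8=0 w5=0 w4=0 clk=1 w6=0 w3=0 w7=0 w1=0 w0=0
t3.Δ0 w2=0 w8=0 w5=0 w4=0 clk=1 w6=0 w3=0 w7=0 w1=0 w0=0
t3.Δ1 w2=1 w8=0 w5=0 w4=0 clk=0 w6=0 w3=0 w7=0 w1=0 w0=0
t3.Δ2 w2=1 w8=0 w5=0 w4=0 clk=0 w6=0 w3=0 w7=0 w1=0 w0=1
t4.Δ0 w2=1 w8=0 w5=0 w4=0 clk=0 w6=0 w3=0 w7=0 w1=0 w0=1
t4.Δ1 w2=1 w8=0 w5=0 w4=0 clk=1 w6=0 w3=0 w7=0 w1=0 w0=1
t4.Δ2 w2=1 w8=0 w5=0 w4=0 clk=1 w6=0 w3=0 w7=1 w1=0 w0=1
t4.Δ3 w2=1 w8=0 w5=0 w4=0 clk=1 w6=0 w3=0 w7=1 w1=1 w0=1
t5.Δ0 w2=1 w8=0 w5=0 w4=0 clk=1 w6=0 w3=0 w7=1 w1=1 w0=1
t5.Δ1 w2=0 w8=0 w5=1 w4=0 clk=0 w6=0 w3=0 w7=1 w1=1 w0=1
t5.Δ2 w2=0 w8=0 w5=1 w4=0 clk=0 w6=0 w3=0 w7=1 w1=1 w0=0
t6.Δ0 w2=0 w8=0 w5=1 w4=0 clk=0 w6=0 w3=0 w7=1 w1=1 w0=0
t6.Δ1 w2=1 w8=0 w5=1 w4=0 clk=1 w6=0 w3=0 w7=1 w1=1 w0=0
t6.Δ2 w2=1 w8=1 w5=1 w4=0 clk=1 w6=0 w3=0 w7=1 w1=1 w0=1
t7.Δ0 w2=1 w8=1 w5=1 w4=0 clk=1 w6=0 w3=0 w7=1 w1=1 w0=1
t7.Δ1 w2=0 w8=1 w5=0 w4=0 clk=0 w6=0 w3=0 w7=1 w1=1 w0=1
t7.Δ2 w2=0 w8=1 w5=0 w4=0 clk=0 w6=0 w3=0 w7=1 w1=1 w0=0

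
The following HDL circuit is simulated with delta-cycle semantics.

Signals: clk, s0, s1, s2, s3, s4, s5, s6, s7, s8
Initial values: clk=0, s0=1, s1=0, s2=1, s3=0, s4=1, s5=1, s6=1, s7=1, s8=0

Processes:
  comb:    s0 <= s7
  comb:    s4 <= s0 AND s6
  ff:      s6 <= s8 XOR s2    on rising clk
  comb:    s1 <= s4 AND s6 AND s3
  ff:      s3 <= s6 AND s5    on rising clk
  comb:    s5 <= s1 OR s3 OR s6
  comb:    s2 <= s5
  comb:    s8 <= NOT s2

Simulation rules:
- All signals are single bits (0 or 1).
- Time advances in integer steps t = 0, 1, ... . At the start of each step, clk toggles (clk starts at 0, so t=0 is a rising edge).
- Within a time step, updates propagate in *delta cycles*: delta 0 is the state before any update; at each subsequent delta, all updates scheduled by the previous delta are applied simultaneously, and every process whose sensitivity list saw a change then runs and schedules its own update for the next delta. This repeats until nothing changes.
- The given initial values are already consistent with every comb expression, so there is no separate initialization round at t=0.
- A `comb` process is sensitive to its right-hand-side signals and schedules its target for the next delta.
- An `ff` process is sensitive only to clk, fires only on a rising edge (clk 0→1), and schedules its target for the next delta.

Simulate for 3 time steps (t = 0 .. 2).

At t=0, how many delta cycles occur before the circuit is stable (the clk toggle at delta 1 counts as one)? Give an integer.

t0.Δ0 s0=1 s4=1 s7=1 s3=0 s8=0 s2=1 clk=0 s5=1 s1=0 s6=1
t0.Δ1 s0=1 s4=1 s7=1 s3=0 s8=0 s2=1 clk=1 s5=1 s1=0 s6=1
t0.Δ2 s0=1 s4=1 s7=1 s3=1 s8=0 s2=1 clk=1 s5=1 s1=0 s6=1
t0.Δ3 s0=1 s4=1 s7=1 s3=1 s8=0 s2=1 clk=1 s5=1 s1=1 s6=1
t1.Δ0 s0=1 s4=1 s7=1 s3=1 s8=0 s2=1 clk=1 s5=1 s1=1 s6=1
t1.Δ1 s0=1 s4=1 s7=1 s3=1 s8=0 s2=1 clk=0 s5=1 s1=1 s6=1
t2.Δ0 s0=1 s4=1 s7=1 s3=1 s8=0 s2=1 clk=0 s5=1 s1=1 s6=1
t2.Δ1 s0=1 s4=1 s7=1 s3=1 s8=0 s2=1 clk=1 s5=1 s1=1 s6=1

3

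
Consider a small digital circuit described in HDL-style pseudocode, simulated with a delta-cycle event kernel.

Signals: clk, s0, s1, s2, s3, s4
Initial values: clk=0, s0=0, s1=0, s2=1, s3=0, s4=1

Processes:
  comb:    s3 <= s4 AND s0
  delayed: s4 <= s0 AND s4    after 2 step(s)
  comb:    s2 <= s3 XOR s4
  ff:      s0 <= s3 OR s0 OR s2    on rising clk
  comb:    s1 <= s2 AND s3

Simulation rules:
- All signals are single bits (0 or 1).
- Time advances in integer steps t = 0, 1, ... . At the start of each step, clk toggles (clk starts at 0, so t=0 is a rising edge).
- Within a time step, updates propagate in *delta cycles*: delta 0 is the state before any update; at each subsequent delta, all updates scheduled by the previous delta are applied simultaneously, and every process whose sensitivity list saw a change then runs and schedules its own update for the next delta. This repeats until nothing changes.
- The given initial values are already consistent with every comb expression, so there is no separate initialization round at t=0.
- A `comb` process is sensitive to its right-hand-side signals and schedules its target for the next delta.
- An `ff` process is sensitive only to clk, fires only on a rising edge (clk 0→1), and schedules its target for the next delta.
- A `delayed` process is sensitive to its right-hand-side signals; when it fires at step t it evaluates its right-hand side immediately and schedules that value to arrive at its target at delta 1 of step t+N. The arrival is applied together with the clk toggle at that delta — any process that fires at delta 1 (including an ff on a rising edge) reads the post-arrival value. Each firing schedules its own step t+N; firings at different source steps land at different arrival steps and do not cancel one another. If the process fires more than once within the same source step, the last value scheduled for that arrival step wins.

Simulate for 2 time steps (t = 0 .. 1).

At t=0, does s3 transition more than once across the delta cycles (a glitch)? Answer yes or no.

no

[bits: s3,clk,s1,s0,s4,s2]
t=0: Δ0=000011 Δ1=010011 Δ2=010111 Δ3=110111 Δ4=111110 Δ5=110110 | 5Δ
t=1: Δ0=110110 Δ1=100110 | 1Δ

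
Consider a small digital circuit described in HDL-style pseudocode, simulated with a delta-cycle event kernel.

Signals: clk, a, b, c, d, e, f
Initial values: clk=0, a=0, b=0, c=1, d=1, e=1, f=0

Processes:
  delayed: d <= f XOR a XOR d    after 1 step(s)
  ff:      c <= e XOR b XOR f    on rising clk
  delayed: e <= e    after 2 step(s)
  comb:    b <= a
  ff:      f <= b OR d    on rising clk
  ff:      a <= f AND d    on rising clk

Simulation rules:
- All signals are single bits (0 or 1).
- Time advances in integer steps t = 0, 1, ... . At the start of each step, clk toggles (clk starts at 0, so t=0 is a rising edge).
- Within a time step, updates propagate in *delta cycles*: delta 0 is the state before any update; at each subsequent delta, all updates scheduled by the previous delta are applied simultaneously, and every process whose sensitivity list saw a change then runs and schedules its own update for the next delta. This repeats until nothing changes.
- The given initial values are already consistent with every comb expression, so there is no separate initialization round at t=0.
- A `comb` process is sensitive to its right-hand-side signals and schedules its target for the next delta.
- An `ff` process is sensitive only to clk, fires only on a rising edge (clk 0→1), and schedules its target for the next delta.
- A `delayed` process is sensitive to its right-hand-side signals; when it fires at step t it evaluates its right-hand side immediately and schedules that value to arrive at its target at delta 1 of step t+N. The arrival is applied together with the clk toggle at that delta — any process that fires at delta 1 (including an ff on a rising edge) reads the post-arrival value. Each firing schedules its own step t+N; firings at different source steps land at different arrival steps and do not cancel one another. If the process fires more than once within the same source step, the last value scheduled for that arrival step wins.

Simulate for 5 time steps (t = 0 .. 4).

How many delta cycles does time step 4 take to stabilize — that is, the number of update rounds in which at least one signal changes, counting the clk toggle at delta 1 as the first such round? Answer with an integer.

2

t0.Δ0 d=1 e=1 clk=0 f=0 a=0 b=0 c=1
t0.Δ1 d=1 e=1 clk=1 f=0 a=0 b=0 c=1
t0.Δ2 d=1 e=1 clk=1 f=1 a=0 b=0 c=1
t1.Δ0 d=1 e=1 clk=1 f=1 a=0 b=0 c=1
t1.Δ1 d=0 e=1 clk=0 f=1 a=0 b=0 c=1
t2.Δ0 d=0 e=1 clk=0 f=1 a=0 b=0 c=1
t2.Δ1 d=1 e=1 clk=1 f=1 a=0 b=0 c=1
t2.Δ2 d=1 e=1 clk=1 f=1 a=1 b=0 c=0
t2.Δ3 d=1 e=1 clk=1 f=1 a=1 b=1 c=0
t3.Δ0 d=1 e=1 clk=1 f=1 a=1 b=1 c=0
t3.Δ1 d=1 e=1 clk=0 f=1 a=1 b=1 c=0
t4.Δ0 d=1 e=1 clk=0 f=1 a=1 b=1 c=0
t4.Δ1 d=1 e=1 clk=1 f=1 a=1 b=1 c=0
t4.Δ2 d=1 e=1 clk=1 f=1 a=1 b=1 c=1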